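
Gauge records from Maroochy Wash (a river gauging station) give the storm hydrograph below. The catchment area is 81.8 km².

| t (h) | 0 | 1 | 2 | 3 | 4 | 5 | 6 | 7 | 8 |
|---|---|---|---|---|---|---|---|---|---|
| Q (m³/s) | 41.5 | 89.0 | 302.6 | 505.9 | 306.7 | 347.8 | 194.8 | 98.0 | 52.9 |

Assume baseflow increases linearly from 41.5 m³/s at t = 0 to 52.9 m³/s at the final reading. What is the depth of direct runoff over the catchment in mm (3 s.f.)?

d ≈ 66.6 mm

Direct runoff: 0.00, 46.08, 258.25, 460.12, 259.50, 299.18, 144.75, 46.52, 0.00 m³/s; ΣQ_DR = 1514 m³/s.
V = ΣQ_DR · Δt = 1514 × 3600 s = 5.452 × 10^6 m³.
Over A = 81.8 km², depth = V / A = 66.6 mm.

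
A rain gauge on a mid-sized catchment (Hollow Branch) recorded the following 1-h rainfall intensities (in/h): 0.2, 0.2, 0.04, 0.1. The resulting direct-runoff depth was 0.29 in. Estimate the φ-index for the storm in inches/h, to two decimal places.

Only the 3 blocks with intensity above φ contribute runoff: 0.2, 0.2, 0.1 in/h.
Σ(I−φ)·Δt = d  ⇒  (0.2+0.2+0.1 − 3φ)·1 = 0.29
φ = (0.5000 − 0.29/1) / 3 = 0.07 in/h.

φ ≈ 0.07 in/h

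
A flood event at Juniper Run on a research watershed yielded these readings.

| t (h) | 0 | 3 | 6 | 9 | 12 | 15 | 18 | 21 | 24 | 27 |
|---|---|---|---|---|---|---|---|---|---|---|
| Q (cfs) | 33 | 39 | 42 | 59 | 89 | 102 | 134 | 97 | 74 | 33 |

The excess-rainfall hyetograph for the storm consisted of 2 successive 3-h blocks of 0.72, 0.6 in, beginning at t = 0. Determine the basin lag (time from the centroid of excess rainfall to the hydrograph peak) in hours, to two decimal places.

t_L ≈ 15.14 h

Centroid of excess rainfall: t_c = Σ P_i·t̄_i / ΣP_i = 2.8636 h (block centres at 1.5, 4.5 h).
Hydrograph peak occurs at t = 18 h, so basin lag t_L = 18 − 2.8636 = 15.14 h.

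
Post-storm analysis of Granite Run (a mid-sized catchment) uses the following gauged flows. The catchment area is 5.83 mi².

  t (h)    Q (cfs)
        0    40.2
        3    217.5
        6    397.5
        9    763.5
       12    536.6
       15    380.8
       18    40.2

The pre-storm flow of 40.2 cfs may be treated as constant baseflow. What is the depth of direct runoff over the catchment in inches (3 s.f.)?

d ≈ 1.67 in

Direct runoff: 0.0, 177.3, 357.3, 723.3, 496.4, 340.6, 0.0 cfs; ΣQ_DR = 2095 cfs.
V = ΣQ_DR · Δt = 2095 × 10800 s = 2.262 × 10^7 ft³.
Over A = 5.83 mi², depth = V / A = 1.67 in.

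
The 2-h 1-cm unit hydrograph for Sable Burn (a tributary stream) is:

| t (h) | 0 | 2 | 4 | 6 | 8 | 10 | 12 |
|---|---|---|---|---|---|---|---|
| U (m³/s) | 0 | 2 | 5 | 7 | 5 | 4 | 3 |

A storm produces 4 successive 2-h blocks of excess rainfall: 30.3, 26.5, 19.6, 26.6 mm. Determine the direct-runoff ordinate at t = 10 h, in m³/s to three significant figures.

Q ≈ 52.4 m³/s

By discrete convolution, Q_j = Σ (P_i / 10 mm) · U_{j−i}.
At t = 10 h (j=5): Q = (30.3/10)·4 + (26.5/10)·5 + (19.6/10)·7 + (26.6/10)·5 = 52.4 m³/s.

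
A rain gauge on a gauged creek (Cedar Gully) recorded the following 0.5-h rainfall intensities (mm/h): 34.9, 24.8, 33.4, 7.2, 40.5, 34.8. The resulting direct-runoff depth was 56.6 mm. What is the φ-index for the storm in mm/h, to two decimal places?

φ ≈ 11.04 mm/h

Only the 5 blocks with intensity above φ contribute runoff: 34.9, 24.8, 33.4, 40.5, 34.8 mm/h.
Σ(I−φ)·Δt = d  ⇒  (34.9+24.8+33.4+40.5+34.8 − 5φ)·0.5 = 56.6
φ = (168.4 − 56.6/0.5) / 5 = 11.04 mm/h.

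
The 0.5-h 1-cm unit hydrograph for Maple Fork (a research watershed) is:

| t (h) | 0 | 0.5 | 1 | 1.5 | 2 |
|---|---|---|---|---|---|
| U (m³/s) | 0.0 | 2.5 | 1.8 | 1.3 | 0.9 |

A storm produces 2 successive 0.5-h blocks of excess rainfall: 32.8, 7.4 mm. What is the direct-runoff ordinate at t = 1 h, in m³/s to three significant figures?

By discrete convolution, Q_j = Σ (P_i / 10 mm) · U_{j−i}.
At t = 1 h (j=2): Q = (32.8/10)·1.8 + (7.4/10)·2.5 = 7.75 m³/s.

Q ≈ 7.75 m³/s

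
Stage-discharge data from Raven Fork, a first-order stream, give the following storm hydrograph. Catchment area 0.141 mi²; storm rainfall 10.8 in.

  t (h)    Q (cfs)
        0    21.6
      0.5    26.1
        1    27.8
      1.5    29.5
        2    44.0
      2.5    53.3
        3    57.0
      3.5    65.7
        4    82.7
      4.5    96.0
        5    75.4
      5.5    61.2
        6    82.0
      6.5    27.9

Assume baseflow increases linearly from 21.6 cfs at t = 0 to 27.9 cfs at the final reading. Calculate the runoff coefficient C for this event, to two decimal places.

C ≈ 0.21

ΣQ_DR = 403.7 cfs; V = ΣQ_DR·Δt = 7.267 × 10^5 ft³.
Runoff depth d = V / A = 2.218 in.
C = d / P = 2.218 / 10.8 = 0.21.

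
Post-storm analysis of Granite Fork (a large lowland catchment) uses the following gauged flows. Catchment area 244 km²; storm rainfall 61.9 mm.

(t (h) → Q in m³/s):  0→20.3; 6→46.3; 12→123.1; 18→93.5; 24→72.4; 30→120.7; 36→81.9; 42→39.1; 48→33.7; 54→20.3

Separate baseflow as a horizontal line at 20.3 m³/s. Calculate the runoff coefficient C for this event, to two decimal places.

ΣQ_DR = 448.3 m³/s; V = ΣQ_DR·Δt = 9.683 × 10^6 m³.
Runoff depth d = V / A = 39.69 mm.
C = d / P = 39.69 / 61.9 = 0.64.

C ≈ 0.64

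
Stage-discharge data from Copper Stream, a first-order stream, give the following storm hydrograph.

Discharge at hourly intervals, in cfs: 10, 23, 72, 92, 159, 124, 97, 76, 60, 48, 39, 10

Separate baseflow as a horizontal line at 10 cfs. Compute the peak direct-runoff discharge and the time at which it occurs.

Subtracting baseflow gives direct-runoff ordinates: 0.0, 13.0, 62.0, 82.0, 149.0, 114.0, 87.0, 66.0, 50.0, 38.0, 29.0, 0.0 cfs.
The maximum is 149.0 cfs, occurring at the reading for t = 4 h.

Q_p = 149.0 cfs at t = 4 h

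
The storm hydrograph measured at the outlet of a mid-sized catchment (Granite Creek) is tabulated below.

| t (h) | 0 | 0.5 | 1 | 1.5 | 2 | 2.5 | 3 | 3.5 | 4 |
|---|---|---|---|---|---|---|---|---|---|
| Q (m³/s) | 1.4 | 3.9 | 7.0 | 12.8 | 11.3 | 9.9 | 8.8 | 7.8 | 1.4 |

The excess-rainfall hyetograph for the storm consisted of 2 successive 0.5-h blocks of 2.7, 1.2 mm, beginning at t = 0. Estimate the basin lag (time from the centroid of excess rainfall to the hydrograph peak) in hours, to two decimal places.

t_L ≈ 1.10 h

Centroid of excess rainfall: t_c = Σ P_i·t̄_i / ΣP_i = 0.4038 h (block centres at 0.25, 0.75 h).
Hydrograph peak occurs at t = 1.5 h, so basin lag t_L = 1.5 − 0.4038 = 1.10 h.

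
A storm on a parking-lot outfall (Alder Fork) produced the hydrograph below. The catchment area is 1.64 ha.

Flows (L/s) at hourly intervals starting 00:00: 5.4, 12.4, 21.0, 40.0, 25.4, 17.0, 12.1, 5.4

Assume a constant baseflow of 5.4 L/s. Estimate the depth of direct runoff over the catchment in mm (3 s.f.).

Direct runoff: 0.0, 7.0, 15.6, 34.6, 20.0, 11.6, 6.7, 0.0 L/s; ΣQ_DR = 95.50 L/s.
V = ΣQ_DR · Δt = 95.50 × 3600 s = 3.438 × 10^5 L.
Over A = 1.64 ha, depth = V / A = 21.0 mm.

d ≈ 21.0 mm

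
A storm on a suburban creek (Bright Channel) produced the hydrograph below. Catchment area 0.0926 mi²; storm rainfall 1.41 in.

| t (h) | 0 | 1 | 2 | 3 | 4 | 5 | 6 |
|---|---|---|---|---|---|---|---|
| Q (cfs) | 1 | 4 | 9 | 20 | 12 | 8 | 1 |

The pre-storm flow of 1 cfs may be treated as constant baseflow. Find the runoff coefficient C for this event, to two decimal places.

ΣQ_DR = 48.00 cfs; V = ΣQ_DR·Δt = 1.728 × 10^5 ft³.
Runoff depth d = V / A = 0.8032 in.
C = d / P = 0.8032 / 1.41 = 0.57.

C ≈ 0.57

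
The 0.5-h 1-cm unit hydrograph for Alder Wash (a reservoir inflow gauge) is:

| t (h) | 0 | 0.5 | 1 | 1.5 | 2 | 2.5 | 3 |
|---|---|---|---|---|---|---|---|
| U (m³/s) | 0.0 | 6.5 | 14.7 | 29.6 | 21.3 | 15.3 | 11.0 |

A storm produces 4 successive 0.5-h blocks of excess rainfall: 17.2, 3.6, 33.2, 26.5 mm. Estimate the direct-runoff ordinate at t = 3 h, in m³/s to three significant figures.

By discrete convolution, Q_j = Σ (P_i / 10 mm) · U_{j−i}.
At t = 3 h (j=6): Q = (17.2/10)·11.0 + (3.6/10)·15.3 + (33.2/10)·21.3 + (26.5/10)·29.6 = 174 m³/s.

Q ≈ 174 m³/s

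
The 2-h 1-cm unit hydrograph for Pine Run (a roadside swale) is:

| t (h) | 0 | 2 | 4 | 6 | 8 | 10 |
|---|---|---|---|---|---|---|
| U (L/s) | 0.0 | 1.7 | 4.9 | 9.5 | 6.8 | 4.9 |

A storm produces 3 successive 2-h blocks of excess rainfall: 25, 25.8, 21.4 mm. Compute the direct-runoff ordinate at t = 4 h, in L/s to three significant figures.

Q ≈ 16.6 L/s

By discrete convolution, Q_j = Σ (P_i / 10 mm) · U_{j−i}.
At t = 4 h (j=2): Q = (25/10)·4.9 + (25.8/10)·1.7 + (21.4/10)·0.0 = 16.6 L/s.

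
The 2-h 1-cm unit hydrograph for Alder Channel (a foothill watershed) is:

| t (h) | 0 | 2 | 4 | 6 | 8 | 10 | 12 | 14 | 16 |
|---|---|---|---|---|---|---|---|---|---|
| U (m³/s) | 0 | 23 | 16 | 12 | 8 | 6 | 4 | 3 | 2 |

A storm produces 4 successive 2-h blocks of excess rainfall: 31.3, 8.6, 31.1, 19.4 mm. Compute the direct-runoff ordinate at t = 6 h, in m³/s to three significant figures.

Q ≈ 123 m³/s

By discrete convolution, Q_j = Σ (P_i / 10 mm) · U_{j−i}.
At t = 6 h (j=3): Q = (31.3/10)·12 + (8.6/10)·16 + (31.1/10)·23 + (19.4/10)·0 = 123 m³/s.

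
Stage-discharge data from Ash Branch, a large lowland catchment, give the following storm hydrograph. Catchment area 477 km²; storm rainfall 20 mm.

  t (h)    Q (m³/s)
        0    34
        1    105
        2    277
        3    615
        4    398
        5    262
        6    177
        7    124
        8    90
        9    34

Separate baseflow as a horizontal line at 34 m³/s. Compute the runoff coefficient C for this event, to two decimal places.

ΣQ_DR = 1776 m³/s; V = ΣQ_DR·Δt = 6.394 × 10^6 m³.
Runoff depth d = V / A = 13.40 mm.
C = d / P = 13.40 / 20 = 0.67.

C ≈ 0.67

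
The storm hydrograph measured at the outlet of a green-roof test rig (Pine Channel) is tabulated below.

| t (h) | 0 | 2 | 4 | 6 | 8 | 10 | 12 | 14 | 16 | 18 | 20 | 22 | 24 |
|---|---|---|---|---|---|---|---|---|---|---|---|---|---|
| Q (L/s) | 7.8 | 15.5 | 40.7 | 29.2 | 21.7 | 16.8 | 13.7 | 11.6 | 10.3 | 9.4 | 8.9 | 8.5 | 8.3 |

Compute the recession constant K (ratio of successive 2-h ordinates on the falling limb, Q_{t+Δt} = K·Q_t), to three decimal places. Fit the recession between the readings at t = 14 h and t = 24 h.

K ≈ 0.935

Using the recession-limb readings at t = 14 h and t = 24 h: Q falls from 11.6 to 8.3 L/s over 5 intervals.
K = (Q₂/Q₁)^(1/5) = (8.3/11.6)^(1/5) = 0.935.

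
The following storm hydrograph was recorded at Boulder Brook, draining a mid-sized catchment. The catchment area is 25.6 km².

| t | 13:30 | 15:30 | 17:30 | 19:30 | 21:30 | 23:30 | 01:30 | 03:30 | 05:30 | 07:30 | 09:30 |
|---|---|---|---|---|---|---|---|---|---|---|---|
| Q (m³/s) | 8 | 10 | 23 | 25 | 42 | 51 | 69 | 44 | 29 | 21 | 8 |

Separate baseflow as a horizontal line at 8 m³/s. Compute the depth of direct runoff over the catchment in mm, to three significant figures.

Direct runoff: 0.0, 2.0, 15.0, 17.0, 34.0, 43.0, 61.0, 36.0, 21.0, 13.0, 0.0 m³/s; ΣQ_DR = 242.0 m³/s.
V = ΣQ_DR · Δt = 242.0 × 7200 s = 1.742 × 10^6 m³.
Over A = 25.6 km², depth = V / A = 68.1 mm.

d ≈ 68.1 mm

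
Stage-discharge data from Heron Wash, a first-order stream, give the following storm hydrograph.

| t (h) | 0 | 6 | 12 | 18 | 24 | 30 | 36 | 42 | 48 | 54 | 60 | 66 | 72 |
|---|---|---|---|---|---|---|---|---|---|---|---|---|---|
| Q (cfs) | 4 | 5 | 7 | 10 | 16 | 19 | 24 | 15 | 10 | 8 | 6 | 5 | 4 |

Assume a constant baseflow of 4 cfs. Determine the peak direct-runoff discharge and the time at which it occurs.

Subtracting baseflow gives direct-runoff ordinates: 0.0, 1.0, 3.0, 6.0, 12.0, 15.0, 20.0, 11.0, 6.0, 4.0, 2.0, 1.0, 0.0 cfs.
The maximum is 20.0 cfs, occurring at the reading for t = 36 h.

Q_p = 20.0 cfs at t = 36 h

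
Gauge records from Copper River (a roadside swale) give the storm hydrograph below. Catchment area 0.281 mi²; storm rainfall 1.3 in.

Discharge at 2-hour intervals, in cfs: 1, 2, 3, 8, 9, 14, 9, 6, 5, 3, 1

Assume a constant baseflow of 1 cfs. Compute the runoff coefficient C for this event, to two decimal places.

ΣQ_DR = 50.00 cfs; V = ΣQ_DR·Δt = 3.600 × 10^5 ft³.
Runoff depth d = V / A = 0.5515 in.
C = d / P = 0.5515 / 1.3 = 0.42.

C ≈ 0.42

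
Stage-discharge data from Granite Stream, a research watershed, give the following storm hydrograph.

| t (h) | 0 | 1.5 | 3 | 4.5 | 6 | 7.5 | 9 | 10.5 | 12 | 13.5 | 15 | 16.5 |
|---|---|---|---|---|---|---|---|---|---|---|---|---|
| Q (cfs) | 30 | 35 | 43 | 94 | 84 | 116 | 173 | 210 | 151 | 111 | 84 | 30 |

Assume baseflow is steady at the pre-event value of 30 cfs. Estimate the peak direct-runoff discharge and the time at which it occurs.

Q_p = 180.0 cfs at t = 10.5 h

Subtracting baseflow gives direct-runoff ordinates: 0.0, 5.0, 13.0, 64.0, 54.0, 86.0, 143.0, 180.0, 121.0, 81.0, 54.0, 0.0 cfs.
The maximum is 180.0 cfs, occurring at the reading for t = 10.5 h.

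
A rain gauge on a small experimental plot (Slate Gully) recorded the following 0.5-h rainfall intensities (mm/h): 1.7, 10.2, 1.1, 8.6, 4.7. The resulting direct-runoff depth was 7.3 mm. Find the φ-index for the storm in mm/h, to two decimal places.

Only the 3 blocks with intensity above φ contribute runoff: 10.2, 8.6, 4.7 mm/h.
Σ(I−φ)·Δt = d  ⇒  (10.2+8.6+4.7 − 3φ)·0.5 = 7.3
φ = (23.50 − 7.3/0.5) / 3 = 2.97 mm/h.

φ ≈ 2.97 mm/h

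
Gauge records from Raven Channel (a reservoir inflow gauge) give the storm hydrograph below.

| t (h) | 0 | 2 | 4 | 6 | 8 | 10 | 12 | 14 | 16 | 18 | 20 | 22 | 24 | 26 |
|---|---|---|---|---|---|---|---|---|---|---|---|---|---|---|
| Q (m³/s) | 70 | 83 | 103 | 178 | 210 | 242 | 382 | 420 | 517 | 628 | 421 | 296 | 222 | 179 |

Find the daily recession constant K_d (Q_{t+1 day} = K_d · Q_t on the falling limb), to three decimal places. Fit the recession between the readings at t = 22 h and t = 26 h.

K_d ≈ 0.049

Between t = 22 h and t = 26 h the flow falls from 296 to 179 m³/s over 2×2 h = 4 h.
Per-interval ratio K = (179/296)^(1/2) = 0.7776; K_d = K^(24/2) = 0.049.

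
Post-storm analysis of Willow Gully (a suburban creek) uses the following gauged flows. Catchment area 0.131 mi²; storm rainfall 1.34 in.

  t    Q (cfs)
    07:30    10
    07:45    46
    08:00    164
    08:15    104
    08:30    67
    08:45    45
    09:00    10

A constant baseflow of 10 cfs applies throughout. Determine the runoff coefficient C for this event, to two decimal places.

C ≈ 0.83

ΣQ_DR = 376.0 cfs; V = ΣQ_DR·Δt = 3.384 × 10^5 ft³.
Runoff depth d = V / A = 1.112 in.
C = d / P = 1.112 / 1.34 = 0.83.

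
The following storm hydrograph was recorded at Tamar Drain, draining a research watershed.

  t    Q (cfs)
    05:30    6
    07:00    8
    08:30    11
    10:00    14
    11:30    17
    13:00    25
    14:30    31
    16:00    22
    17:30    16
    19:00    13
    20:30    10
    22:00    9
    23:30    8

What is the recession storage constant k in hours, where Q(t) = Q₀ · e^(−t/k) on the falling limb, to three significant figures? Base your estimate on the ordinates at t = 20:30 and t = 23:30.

On the falling limb, Q drops from 10 to 8 cfs between t = 20:30 and t = 23:30 (Δt = 3 h).
k = −Δt / ln(Q₂/Q₁) = −3 / ln(8/10) = 13.4 h.

k ≈ 13.4 h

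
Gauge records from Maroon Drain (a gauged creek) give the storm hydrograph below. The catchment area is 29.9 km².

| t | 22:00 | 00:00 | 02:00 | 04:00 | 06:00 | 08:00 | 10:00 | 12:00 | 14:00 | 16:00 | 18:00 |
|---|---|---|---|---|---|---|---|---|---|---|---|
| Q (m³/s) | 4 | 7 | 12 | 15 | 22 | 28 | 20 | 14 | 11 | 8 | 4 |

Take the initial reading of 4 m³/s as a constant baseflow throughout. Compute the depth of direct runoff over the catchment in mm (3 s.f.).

Direct runoff: 0.0, 3.0, 8.0, 11.0, 18.0, 24.0, 16.0, 10.0, 7.0, 4.0, 0.0 m³/s; ΣQ_DR = 101.0 m³/s.
V = ΣQ_DR · Δt = 101.0 × 7200 s = 7.272 × 10^5 m³.
Over A = 29.9 km², depth = V / A = 24.3 mm.

d ≈ 24.3 mm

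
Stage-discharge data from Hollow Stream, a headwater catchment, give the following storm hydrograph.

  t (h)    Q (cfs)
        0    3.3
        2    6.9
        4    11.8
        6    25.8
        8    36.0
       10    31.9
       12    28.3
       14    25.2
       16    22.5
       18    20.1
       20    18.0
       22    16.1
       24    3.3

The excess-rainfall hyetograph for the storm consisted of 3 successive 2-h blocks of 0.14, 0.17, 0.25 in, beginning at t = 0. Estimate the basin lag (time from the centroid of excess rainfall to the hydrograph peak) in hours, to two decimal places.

t_L ≈ 4.61 h

Centroid of excess rainfall: t_c = Σ P_i·t̄_i / ΣP_i = 3.3929 h (block centres at 1, 3, 5 h).
Hydrograph peak occurs at t = 8 h, so basin lag t_L = 8 − 3.3929 = 4.61 h.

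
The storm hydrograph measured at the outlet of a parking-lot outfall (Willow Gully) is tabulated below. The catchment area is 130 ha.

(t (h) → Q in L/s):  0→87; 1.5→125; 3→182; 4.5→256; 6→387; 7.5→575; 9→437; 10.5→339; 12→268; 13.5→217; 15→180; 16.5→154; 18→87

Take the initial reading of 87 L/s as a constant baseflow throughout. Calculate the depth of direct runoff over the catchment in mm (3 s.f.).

Direct runoff: 0.0, 38.0, 95.0, 169.0, 300.0, 488.0, 350.0, 252.0, 181.0, 130.0, 93.0, 67.0, 0.0 L/s; ΣQ_DR = 2163 L/s.
V = ΣQ_DR · Δt = 2163 × 5400 s = 1.168 × 10^7 L.
Over A = 130 ha, depth = V / A = 8.98 mm.

d ≈ 8.98 mm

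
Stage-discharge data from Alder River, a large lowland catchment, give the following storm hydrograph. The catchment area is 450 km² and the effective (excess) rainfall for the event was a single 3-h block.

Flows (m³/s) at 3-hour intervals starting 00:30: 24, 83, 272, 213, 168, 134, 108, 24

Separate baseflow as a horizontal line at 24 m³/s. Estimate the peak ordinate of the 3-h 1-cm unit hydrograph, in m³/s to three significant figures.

Direct runoff: 0.0, 59.0, 248.0, 189.0, 144.0, 110.0, 84.0, 0.0 m³/s; ΣQ_DR = 834.0 m³/s, peak = 248.0 m³/s.
Runoff depth d = ΣQ_DR·Δt / A = 834.0 × 10800 / (450 km²) = 20.02 mm.
The 1-cm UH is the DRH scaled by (10 mm)/d, so U_p = 248.0 × 10/20.02 = 124 m³/s.

U_p ≈ 124 m³/s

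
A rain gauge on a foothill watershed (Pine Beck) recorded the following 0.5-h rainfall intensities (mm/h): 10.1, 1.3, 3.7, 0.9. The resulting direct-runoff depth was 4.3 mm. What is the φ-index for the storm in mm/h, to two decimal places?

φ ≈ 2.60 mm/h

Only the 2 blocks with intensity above φ contribute runoff: 10.1, 3.7 mm/h.
Σ(I−φ)·Δt = d  ⇒  (10.1+3.7 − 2φ)·0.5 = 4.3
φ = (13.80 − 4.3/0.5) / 2 = 2.60 mm/h.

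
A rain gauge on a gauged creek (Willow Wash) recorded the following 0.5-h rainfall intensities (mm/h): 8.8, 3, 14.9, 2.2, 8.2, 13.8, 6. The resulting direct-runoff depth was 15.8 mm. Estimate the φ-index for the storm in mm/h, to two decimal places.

Only the 5 blocks with intensity above φ contribute runoff: 8.8, 14.9, 8.2, 13.8, 6 mm/h.
Σ(I−φ)·Δt = d  ⇒  (8.8+14.9+8.2+13.8+6 − 5φ)·0.5 = 15.8
φ = (51.70 − 15.8/0.5) / 5 = 4.02 mm/h.

φ ≈ 4.02 mm/h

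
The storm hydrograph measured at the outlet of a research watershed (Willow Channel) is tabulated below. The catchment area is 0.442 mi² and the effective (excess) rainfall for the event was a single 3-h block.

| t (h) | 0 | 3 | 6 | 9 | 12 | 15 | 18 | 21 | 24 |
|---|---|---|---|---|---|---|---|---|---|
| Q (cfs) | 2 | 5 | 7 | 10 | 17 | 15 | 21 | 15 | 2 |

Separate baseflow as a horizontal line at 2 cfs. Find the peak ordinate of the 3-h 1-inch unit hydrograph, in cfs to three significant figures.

Direct runoff: 0.0, 3.0, 5.0, 8.0, 15.0, 13.0, 19.0, 13.0, 0.0 cfs; ΣQ_DR = 76.00 cfs, peak = 19.0 cfs.
Runoff depth d = ΣQ_DR·Δt / A = 76.00 × 10800 / (0.442 mi²) = 0.7993 in.
The 1-inch UH is the DRH scaled by (1 in)/d, so U_p = 19.0 × 1/0.7993 = 23.8 cfs.

U_p ≈ 23.8 cfs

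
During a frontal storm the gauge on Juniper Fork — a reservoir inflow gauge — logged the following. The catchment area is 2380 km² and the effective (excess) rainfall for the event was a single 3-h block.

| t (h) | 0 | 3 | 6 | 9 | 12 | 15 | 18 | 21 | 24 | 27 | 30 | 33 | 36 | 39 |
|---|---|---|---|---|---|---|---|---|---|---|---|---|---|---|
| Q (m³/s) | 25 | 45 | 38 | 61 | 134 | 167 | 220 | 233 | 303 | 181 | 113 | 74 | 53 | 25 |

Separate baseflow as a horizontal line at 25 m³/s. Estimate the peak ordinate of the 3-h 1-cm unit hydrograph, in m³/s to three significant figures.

U_p ≈ 463 m³/s

Direct runoff: 0.0, 20.0, 13.0, 36.0, 109.0, 142.0, 195.0, 208.0, 278.0, 156.0, 88.0, 49.0, 28.0, 0.0 m³/s; ΣQ_DR = 1322 m³/s, peak = 278.0 m³/s.
Runoff depth d = ΣQ_DR·Δt / A = 1322 × 10800 / (2380 km²) = 5.999 mm.
The 1-cm UH is the DRH scaled by (10 mm)/d, so U_p = 278.0 × 10/5.999 = 463 m³/s.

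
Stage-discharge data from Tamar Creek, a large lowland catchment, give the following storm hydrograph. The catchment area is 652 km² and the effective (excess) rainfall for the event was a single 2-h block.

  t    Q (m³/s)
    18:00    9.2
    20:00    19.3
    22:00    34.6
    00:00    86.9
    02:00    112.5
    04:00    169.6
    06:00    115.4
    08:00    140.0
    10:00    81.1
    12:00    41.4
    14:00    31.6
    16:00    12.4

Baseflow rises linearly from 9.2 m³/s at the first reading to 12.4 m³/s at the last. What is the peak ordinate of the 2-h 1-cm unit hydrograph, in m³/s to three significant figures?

U_p ≈ 199 m³/s

Direct runoff: 0.00, 9.81, 24.82, 76.83, 102.14, 158.95, 104.45, 128.76, 69.57, 29.58, 19.49, 0.00 m³/s; ΣQ_DR = 724.4 m³/s, peak = 158.95 m³/s.
Runoff depth d = ΣQ_DR·Δt / A = 724.4 × 7200 / (652 km²) = 8.000 mm.
The 1-cm UH is the DRH scaled by (10 mm)/d, so U_p = 158.95 × 10/8.000 = 199 m³/s.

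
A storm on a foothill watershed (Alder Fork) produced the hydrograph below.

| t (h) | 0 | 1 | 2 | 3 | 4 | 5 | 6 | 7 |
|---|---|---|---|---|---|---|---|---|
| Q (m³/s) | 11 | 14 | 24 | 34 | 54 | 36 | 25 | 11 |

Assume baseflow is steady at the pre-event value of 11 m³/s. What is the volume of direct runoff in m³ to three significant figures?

Direct-runoff ordinates (Q − Q_b): 0.0, 3.0, 13.0, 23.0, 43.0, 25.0, 14.0, 0.0 m³/s.
ΣQ_DR = 121.0 m³/s.
With Δt = 1 h = 3600 s, V = ΣQ_DR · Δt = 121.0 × 3600 = 4.36 × 10^5 m³.

V ≈ 4.36 × 10^5 m³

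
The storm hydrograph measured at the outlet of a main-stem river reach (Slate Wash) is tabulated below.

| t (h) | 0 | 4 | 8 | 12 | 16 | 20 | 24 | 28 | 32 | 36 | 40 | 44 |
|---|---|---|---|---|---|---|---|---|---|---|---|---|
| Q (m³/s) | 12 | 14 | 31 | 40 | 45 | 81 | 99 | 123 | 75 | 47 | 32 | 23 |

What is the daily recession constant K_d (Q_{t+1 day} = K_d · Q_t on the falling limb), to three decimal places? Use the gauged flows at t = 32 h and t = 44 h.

K_d ≈ 0.094

Between t = 32 h and t = 44 h the flow falls from 75 to 23 m³/s over 3×4 h = 12 h.
Per-interval ratio K = (23/75)^(1/3) = 0.6744; K_d = K^(24/4) = 0.094.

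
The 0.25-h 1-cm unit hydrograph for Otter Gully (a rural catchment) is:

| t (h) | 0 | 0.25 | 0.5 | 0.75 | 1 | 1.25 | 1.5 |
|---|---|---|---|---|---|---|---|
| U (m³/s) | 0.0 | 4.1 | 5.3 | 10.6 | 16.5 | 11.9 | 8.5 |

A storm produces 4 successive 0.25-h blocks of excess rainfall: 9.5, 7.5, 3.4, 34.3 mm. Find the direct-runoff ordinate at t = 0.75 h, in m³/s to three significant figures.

Q ≈ 15.4 m³/s

By discrete convolution, Q_j = Σ (P_i / 10 mm) · U_{j−i}.
At t = 0.75 h (j=3): Q = (9.5/10)·10.6 + (7.5/10)·5.3 + (3.4/10)·4.1 + (34.3/10)·0.0 = 15.4 m³/s.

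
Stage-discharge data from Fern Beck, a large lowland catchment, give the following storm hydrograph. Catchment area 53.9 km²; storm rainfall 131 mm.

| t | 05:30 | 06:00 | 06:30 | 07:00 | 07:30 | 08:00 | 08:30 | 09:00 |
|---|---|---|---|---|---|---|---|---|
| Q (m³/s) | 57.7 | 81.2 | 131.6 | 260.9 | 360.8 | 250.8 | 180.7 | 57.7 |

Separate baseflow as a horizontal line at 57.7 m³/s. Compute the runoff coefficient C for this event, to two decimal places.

C ≈ 0.23

ΣQ_DR = 919.8 m³/s; V = ΣQ_DR·Δt = 1.656 × 10^6 m³.
Runoff depth d = V / A = 30.72 mm.
C = d / P = 30.72 / 131 = 0.23.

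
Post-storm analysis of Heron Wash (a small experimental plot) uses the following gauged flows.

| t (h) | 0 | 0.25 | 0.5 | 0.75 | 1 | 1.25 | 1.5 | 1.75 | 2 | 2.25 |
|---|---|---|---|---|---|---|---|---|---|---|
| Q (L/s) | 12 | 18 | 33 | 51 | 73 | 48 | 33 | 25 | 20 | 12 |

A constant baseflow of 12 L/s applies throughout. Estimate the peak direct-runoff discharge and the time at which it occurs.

Subtracting baseflow gives direct-runoff ordinates: 0.0, 6.0, 21.0, 39.0, 61.0, 36.0, 21.0, 13.0, 8.0, 0.0 L/s.
The maximum is 61.0 L/s, occurring at the reading for t = 1 h.

Q_p = 61.0 L/s at t = 1 h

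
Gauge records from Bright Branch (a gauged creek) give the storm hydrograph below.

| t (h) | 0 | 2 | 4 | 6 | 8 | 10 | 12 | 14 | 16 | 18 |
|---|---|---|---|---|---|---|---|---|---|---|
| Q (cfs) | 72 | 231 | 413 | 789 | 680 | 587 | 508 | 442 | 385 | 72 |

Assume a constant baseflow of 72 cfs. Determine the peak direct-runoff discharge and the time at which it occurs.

Q_p = 717.0 cfs at t = 6 h

Subtracting baseflow gives direct-runoff ordinates: 0.0, 159.0, 341.0, 717.0, 608.0, 515.0, 436.0, 370.0, 313.0, 0.0 cfs.
The maximum is 717.0 cfs, occurring at the reading for t = 6 h.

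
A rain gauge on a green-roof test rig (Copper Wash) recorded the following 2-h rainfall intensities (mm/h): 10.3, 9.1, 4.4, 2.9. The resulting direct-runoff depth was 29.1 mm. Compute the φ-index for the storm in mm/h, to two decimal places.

φ ≈ 3.08 mm/h

Only the 3 blocks with intensity above φ contribute runoff: 10.3, 9.1, 4.4 mm/h.
Σ(I−φ)·Δt = d  ⇒  (10.3+9.1+4.4 − 3φ)·2 = 29.1
φ = (23.80 − 29.1/2) / 3 = 3.08 mm/h.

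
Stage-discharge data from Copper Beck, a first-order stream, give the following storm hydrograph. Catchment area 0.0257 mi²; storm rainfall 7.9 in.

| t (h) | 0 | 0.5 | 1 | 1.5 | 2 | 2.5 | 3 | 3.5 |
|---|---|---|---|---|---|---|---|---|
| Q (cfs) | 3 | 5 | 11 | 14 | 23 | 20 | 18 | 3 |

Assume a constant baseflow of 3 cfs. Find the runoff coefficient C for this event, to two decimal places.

C ≈ 0.28

ΣQ_DR = 73.00 cfs; V = ΣQ_DR·Δt = 1.314 × 10^5 ft³.
Runoff depth d = V / A = 2.201 in.
C = d / P = 2.201 / 7.9 = 0.28.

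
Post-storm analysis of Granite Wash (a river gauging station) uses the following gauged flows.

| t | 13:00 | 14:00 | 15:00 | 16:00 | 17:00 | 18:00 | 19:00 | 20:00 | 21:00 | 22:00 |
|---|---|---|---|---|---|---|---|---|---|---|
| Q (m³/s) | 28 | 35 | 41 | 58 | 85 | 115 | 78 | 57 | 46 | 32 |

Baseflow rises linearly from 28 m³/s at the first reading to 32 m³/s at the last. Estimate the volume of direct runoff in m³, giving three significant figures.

V ≈ 9.90 × 10^5 m³

Direct-runoff ordinates (Q − Q_b): 0.00, 6.56, 12.11, 28.67, 55.22, 84.78, 47.33, 25.89, 14.44, 0.00 m³/s.
ΣQ_DR = 275.0 m³/s.
With Δt = 1 h = 3600 s, V = ΣQ_DR · Δt = 275.0 × 3600 = 9.90 × 10^5 m³.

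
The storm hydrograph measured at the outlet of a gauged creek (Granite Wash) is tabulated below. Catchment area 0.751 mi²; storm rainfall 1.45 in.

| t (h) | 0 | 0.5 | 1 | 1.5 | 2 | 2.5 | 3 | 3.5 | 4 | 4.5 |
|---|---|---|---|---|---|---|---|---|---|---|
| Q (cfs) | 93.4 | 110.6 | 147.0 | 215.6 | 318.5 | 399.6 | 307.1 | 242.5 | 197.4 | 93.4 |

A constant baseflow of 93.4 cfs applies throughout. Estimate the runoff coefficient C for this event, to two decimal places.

ΣQ_DR = 1191 cfs; V = ΣQ_DR·Δt = 2.144 × 10^6 ft³.
Runoff depth d = V / A = 1.229 in.
C = d / P = 1.229 / 1.45 = 0.85.

C ≈ 0.85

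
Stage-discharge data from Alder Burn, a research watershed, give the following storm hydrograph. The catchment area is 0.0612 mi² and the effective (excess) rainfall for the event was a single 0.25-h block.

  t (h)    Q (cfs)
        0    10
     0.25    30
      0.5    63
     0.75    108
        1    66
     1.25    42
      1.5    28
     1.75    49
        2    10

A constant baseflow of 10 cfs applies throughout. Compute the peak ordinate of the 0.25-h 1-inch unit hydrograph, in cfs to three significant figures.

Direct runoff: 0.0, 20.0, 53.0, 98.0, 56.0, 32.0, 18.0, 39.0, 0.0 cfs; ΣQ_DR = 316.0 cfs, peak = 98.0 cfs.
Runoff depth d = ΣQ_DR·Δt / A = 316.0 × 900 / (0.0612 mi²) = 2.000 in.
The 1-inch UH is the DRH scaled by (1 in)/d, so U_p = 98.0 × 1/2.000 = 49.0 cfs.

U_p ≈ 49.0 cfs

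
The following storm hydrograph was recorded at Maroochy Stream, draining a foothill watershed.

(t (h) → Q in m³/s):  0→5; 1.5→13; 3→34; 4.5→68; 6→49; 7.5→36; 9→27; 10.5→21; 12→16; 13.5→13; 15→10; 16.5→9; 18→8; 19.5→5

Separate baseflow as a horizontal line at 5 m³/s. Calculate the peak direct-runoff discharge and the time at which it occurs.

Q_p = 63.0 m³/s at t = 4.5 h

Subtracting baseflow gives direct-runoff ordinates: 0.0, 8.0, 29.0, 63.0, 44.0, 31.0, 22.0, 16.0, 11.0, 8.0, 5.0, 4.0, 3.0, 0.0 m³/s.
The maximum is 63.0 m³/s, occurring at the reading for t = 4.5 h.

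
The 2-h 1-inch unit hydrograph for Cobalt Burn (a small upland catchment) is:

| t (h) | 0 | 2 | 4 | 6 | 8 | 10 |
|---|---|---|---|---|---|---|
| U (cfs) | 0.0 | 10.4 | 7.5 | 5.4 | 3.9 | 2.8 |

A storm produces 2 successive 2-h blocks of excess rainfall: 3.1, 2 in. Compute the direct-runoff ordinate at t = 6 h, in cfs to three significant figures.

By discrete convolution, Q_j = Σ (P_i / 1 in) · U_{j−i}.
At t = 6 h (j=3): Q = (3.1/1)·5.4 + (2/1)·7.5 = 31.7 cfs.

Q ≈ 31.7 cfs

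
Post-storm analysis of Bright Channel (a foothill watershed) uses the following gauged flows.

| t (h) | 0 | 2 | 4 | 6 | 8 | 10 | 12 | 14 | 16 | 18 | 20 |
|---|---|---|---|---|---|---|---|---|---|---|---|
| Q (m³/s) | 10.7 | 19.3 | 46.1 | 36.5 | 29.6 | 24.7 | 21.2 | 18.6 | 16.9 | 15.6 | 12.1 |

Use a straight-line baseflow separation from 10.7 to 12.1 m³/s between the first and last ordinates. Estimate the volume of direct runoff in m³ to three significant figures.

Direct-runoff ordinates (Q − Q_b): 0.00, 8.46, 35.12, 25.38, 18.34, 13.30, 9.66, 6.92, 5.08, 3.64, 0.00 m³/s.
ΣQ_DR = 125.9 m³/s.
With Δt = 2 h = 7200 s, V = ΣQ_DR · Δt = 125.9 × 7200 = 9.06 × 10^5 m³.

V ≈ 9.06 × 10^5 m³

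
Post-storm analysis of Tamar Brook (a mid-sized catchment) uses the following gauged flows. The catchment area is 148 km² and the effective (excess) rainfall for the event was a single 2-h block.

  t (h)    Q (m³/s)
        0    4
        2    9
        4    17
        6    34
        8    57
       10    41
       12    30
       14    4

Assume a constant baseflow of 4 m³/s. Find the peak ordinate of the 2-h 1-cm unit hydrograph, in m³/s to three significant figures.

U_p ≈ 66.4 m³/s

Direct runoff: 0.0, 5.0, 13.0, 30.0, 53.0, 37.0, 26.0, 0.0 m³/s; ΣQ_DR = 164.0 m³/s, peak = 53.0 m³/s.
Runoff depth d = ΣQ_DR·Δt / A = 164.0 × 7200 / (148 km²) = 7.978 mm.
The 1-cm UH is the DRH scaled by (10 mm)/d, so U_p = 53.0 × 10/7.978 = 66.4 m³/s.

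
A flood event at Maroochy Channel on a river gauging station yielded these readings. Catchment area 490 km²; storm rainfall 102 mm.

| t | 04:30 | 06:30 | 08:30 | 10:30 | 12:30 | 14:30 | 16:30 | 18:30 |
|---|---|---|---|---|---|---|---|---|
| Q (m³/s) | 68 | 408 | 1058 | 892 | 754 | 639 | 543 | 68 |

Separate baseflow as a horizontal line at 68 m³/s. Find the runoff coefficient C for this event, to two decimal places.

ΣQ_DR = 3886 m³/s; V = ΣQ_DR·Δt = 2.798 × 10^7 m³.
Runoff depth d = V / A = 57.10 mm.
C = d / P = 57.10 / 102 = 0.56.

C ≈ 0.56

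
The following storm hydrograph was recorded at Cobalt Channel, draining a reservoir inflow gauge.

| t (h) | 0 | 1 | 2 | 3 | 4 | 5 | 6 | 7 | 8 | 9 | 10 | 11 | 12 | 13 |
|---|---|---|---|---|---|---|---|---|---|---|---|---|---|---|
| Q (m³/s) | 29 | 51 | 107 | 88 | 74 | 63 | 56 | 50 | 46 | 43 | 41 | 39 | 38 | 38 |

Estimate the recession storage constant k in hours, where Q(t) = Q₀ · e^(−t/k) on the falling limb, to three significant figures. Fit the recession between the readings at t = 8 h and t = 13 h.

On the falling limb, Q drops from 46 to 38 m³/s between t = 8 h and t = 13 h (Δt = 5 h).
k = −Δt / ln(Q₂/Q₁) = −5 / ln(38/46) = 26.2 h.

k ≈ 26.2 h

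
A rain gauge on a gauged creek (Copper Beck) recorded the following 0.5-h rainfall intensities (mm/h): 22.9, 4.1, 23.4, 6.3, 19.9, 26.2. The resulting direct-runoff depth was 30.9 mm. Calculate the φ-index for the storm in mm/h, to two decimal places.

Only the 4 blocks with intensity above φ contribute runoff: 22.9, 23.4, 19.9, 26.2 mm/h.
Σ(I−φ)·Δt = d  ⇒  (22.9+23.4+19.9+26.2 − 4φ)·0.5 = 30.9
φ = (92.40 − 30.9/0.5) / 4 = 7.65 mm/h.

φ ≈ 7.65 mm/h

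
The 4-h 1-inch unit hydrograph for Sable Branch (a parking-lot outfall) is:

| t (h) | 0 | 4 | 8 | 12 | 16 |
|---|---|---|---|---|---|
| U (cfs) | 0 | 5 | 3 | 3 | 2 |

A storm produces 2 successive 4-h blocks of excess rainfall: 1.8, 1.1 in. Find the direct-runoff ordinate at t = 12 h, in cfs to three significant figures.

By discrete convolution, Q_j = Σ (P_i / 1 in) · U_{j−i}.
At t = 12 h (j=3): Q = (1.8/1)·3 + (1.1/1)·3 = 8.70 cfs.

Q ≈ 8.70 cfs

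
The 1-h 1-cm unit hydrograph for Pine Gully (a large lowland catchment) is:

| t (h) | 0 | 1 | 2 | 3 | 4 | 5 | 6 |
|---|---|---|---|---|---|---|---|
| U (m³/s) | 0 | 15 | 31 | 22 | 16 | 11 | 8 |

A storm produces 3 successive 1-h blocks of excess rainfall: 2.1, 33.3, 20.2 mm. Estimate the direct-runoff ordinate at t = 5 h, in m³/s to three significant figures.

By discrete convolution, Q_j = Σ (P_i / 10 mm) · U_{j−i}.
At t = 5 h (j=5): Q = (2.1/10)·11 + (33.3/10)·16 + (20.2/10)·22 = 100 m³/s.

Q ≈ 100 m³/s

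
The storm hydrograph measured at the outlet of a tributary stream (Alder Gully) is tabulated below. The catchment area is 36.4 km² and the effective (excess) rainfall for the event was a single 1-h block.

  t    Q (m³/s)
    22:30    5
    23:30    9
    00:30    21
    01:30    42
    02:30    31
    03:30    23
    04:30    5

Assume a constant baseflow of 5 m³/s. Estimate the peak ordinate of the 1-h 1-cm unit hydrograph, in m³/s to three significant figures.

Direct runoff: 0.0, 4.0, 16.0, 37.0, 26.0, 18.0, 0.0 m³/s; ΣQ_DR = 101.0 m³/s, peak = 37.0 m³/s.
Runoff depth d = ΣQ_DR·Δt / A = 101.0 × 3600 / (36.4 km²) = 9.989 mm.
The 1-cm UH is the DRH scaled by (10 mm)/d, so U_p = 37.0 × 10/9.989 = 37.0 m³/s.

U_p ≈ 37.0 m³/s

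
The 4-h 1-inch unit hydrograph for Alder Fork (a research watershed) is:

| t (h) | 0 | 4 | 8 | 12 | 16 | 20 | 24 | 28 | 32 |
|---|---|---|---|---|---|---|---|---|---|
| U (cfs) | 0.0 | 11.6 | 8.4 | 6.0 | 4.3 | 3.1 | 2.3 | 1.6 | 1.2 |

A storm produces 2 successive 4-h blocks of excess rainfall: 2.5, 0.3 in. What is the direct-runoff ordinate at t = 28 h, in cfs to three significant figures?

By discrete convolution, Q_j = Σ (P_i / 1 in) · U_{j−i}.
At t = 28 h (j=7): Q = (2.5/1)·1.6 + (0.3/1)·2.3 = 4.69 cfs.

Q ≈ 4.69 cfs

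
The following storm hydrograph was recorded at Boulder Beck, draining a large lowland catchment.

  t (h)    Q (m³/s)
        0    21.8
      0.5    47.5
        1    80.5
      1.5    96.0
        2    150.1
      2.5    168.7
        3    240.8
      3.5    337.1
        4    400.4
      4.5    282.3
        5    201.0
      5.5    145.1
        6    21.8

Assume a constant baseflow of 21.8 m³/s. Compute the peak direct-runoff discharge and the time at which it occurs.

Subtracting baseflow gives direct-runoff ordinates: 0.0, 25.7, 58.7, 74.2, 128.3, 146.9, 219.0, 315.3, 378.6, 260.5, 179.2, 123.3, 0.0 m³/s.
The maximum is 378.6 m³/s, occurring at the reading for t = 4 h.

Q_p = 378.6 m³/s at t = 4 h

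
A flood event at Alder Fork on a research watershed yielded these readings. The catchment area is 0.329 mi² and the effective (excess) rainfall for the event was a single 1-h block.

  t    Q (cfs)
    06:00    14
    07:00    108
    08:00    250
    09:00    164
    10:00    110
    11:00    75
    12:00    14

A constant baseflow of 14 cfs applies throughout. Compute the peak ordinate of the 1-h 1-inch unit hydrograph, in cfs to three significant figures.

Direct runoff: 0.0, 94.0, 236.0, 150.0, 96.0, 61.0, 0.0 cfs; ΣQ_DR = 637.0 cfs, peak = 236.0 cfs.
Runoff depth d = ΣQ_DR·Δt / A = 637.0 × 3600 / (0.329 mi²) = 3.000 in.
The 1-inch UH is the DRH scaled by (1 in)/d, so U_p = 236.0 × 1/3.000 = 78.7 cfs.

U_p ≈ 78.7 cfs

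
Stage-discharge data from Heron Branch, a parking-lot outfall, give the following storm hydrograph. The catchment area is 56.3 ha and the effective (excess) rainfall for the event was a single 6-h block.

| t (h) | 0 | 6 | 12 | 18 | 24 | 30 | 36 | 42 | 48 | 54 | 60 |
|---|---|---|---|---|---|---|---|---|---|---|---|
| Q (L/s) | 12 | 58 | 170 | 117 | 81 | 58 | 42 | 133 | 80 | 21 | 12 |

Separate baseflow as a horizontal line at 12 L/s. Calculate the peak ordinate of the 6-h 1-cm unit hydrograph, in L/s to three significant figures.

U_p ≈ 63.2 L/s

Direct runoff: 0.0, 46.0, 158.0, 105.0, 69.0, 46.0, 30.0, 121.0, 68.0, 9.0, 0.0 L/s; ΣQ_DR = 652.0 L/s, peak = 158.0 L/s.
Runoff depth d = ΣQ_DR·Δt / A = 652.0 × 21600 / (56.3 ha) = 25.01 mm.
The 1-cm UH is the DRH scaled by (10 mm)/d, so U_p = 158.0 × 10/25.01 = 63.2 L/s.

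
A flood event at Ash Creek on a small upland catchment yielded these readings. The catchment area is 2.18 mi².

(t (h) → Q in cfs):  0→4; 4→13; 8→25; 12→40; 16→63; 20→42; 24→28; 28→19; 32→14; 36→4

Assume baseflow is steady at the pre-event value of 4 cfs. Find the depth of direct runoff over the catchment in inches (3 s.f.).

d ≈ 0.603 in

Direct runoff: 0.0, 9.0, 21.0, 36.0, 59.0, 38.0, 24.0, 15.0, 10.0, 0.0 cfs; ΣQ_DR = 212.0 cfs.
V = ΣQ_DR · Δt = 212.0 × 14400 s = 3.053 × 10^6 ft³.
Over A = 2.18 mi², depth = V / A = 0.603 in.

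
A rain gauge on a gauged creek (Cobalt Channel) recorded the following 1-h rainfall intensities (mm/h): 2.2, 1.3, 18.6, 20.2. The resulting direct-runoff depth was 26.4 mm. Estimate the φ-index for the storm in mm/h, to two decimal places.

Only the 2 blocks with intensity above φ contribute runoff: 18.6, 20.2 mm/h.
Σ(I−φ)·Δt = d  ⇒  (18.6+20.2 − 2φ)·1 = 26.4
φ = (38.80 − 26.4/1) / 2 = 6.20 mm/h.

φ ≈ 6.20 mm/h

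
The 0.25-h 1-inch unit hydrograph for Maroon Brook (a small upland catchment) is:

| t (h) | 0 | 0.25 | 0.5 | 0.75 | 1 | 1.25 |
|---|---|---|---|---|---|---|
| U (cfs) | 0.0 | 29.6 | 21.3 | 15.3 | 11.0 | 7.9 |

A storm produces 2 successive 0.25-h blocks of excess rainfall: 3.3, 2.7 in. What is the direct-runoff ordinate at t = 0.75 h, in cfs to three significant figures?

By discrete convolution, Q_j = Σ (P_i / 1 in) · U_{j−i}.
At t = 0.75 h (j=3): Q = (3.3/1)·15.3 + (2.7/1)·21.3 = 108 cfs.

Q ≈ 108 cfs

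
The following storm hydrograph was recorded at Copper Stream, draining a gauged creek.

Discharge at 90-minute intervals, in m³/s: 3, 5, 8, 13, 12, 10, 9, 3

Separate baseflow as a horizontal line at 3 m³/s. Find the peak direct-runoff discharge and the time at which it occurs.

Q_p = 10.0 m³/s at t = 4.5 h

Subtracting baseflow gives direct-runoff ordinates: 0.0, 2.0, 5.0, 10.0, 9.0, 7.0, 6.0, 0.0 m³/s.
The maximum is 10.0 m³/s, occurring at the reading for t = 4.5 h.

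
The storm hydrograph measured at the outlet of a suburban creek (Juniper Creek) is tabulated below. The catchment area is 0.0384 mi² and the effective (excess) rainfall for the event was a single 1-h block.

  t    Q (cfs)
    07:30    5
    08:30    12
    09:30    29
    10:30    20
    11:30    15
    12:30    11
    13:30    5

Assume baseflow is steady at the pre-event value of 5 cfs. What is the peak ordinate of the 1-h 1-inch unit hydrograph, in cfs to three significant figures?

Direct runoff: 0.0, 7.0, 24.0, 15.0, 10.0, 6.0, 0.0 cfs; ΣQ_DR = 62.00 cfs, peak = 24.0 cfs.
Runoff depth d = ΣQ_DR·Δt / A = 62.00 × 3600 / (0.0384 mi²) = 2.502 in.
The 1-inch UH is the DRH scaled by (1 in)/d, so U_p = 24.0 × 1/2.502 = 9.59 cfs.

U_p ≈ 9.59 cfs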